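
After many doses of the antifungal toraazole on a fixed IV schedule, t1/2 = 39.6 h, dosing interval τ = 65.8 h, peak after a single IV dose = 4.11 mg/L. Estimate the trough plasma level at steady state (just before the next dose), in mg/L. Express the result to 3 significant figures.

k = ln2 / t½ = 0.693147 / 39.6 = 0.01750 h⁻¹
e^(−kτ) = e^(−0.01750 × 65.8) = 0.3162
Accumulation ratio R = 1 / (1 − e^(−kτ)) = 1 / (1 − 0.3162) = 1.462
Steady-state trough = C₀ × R × e^(−kτ) = 4.11 × 1.462 × 0.3162 = 1.900 mg/L

1.90 mg/L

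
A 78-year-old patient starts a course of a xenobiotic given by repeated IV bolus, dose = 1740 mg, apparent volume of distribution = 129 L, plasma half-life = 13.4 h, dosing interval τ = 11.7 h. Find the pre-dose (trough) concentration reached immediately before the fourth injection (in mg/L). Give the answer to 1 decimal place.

C₀ per dose = Dose / Vd = 1740 / 129 = 13.49 mg/L
k = ln2 / t½ = 0.693147 / 13.4 = 0.05173 h⁻¹
Fraction remaining after one interval: r = e^(−kτ) = e^(−0.05173 × 11.7) = 0.5459
Before dose 4, 3 doses have been given (aged 1τ, 2τ, 3τ).
C_trough = C₀ × (r + r² + … + r^3) = C₀ × r(1−r^3)/(1−r)
        = 13.49 × 0.5459 × (1 − 0.1627) / (1 − 0.5459) = 13.58 mg/L

13.6 mg/L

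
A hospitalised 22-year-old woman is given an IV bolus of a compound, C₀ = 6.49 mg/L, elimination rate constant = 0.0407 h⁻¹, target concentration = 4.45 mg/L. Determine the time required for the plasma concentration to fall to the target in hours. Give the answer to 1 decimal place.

9.3 h

t = ln(C₀ / C) / k = ln(6.490 / 4.45) / 0.04070
  = ln(1.458) / 0.04070 = 0.3771 / 0.04070 = 9.265 h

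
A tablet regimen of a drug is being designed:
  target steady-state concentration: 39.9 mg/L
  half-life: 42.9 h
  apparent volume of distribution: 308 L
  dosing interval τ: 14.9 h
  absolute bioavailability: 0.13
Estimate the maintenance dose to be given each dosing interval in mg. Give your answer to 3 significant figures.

22800 mg

k = ln2 / t½ = 0.693147 / 42.9 = 0.01616 h⁻¹
CL = k × Vd = 0.01616 × 308 = 4.977 L/h
At steady state, F × (Dose/τ) = Css × CL.
Dose = Css × CL × τ / F = 39.9 × 4.977 × 14.9 / 0.13 = 22760 mg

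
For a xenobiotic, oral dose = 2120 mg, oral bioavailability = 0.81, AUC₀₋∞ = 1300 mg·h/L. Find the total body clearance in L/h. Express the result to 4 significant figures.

CL = F·Dose / AUC = 0.81 × 2120 / 1300 = 1.321 L/h

1.321 L/h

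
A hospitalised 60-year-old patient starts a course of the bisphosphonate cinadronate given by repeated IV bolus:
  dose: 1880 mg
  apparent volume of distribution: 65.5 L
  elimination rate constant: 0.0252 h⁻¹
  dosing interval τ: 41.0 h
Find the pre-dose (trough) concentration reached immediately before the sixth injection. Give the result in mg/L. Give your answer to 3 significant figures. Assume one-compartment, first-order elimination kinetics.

C₀ per dose = Dose / Vd = 1880 / 65.5 = 28.70 mg/L
Fraction remaining after one interval: r = e^(−kτ) = e^(−0.02520 × 41.0) = 0.3559
Before dose 6, 5 doses have been given (aged 1τ, 2τ, 3τ, 4τ, 5τ).
C_trough = C₀ × (r + r² + … + r^5) = C₀ × r(1−r^5)/(1−r)
        = 28.70 × 0.3559 × (1 − 0.005710) / (1 − 0.3559) = 15.77 mg/L

15.8 mg/L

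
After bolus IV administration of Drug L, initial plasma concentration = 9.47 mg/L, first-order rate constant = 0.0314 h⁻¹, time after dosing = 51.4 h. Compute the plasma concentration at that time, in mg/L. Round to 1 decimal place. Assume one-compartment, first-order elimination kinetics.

1.9 mg/L

C = C₀ · e^(−k·t) = 9.470 × e^(−0.03140 × 51.4)
  = 9.470 × 0.1991 = 1.885 mg/L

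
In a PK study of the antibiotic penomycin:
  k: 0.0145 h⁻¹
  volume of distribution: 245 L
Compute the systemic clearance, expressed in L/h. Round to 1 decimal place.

3.6 L/h

CL = k × Vd = 0.0145 × 245 = 3.553 L/h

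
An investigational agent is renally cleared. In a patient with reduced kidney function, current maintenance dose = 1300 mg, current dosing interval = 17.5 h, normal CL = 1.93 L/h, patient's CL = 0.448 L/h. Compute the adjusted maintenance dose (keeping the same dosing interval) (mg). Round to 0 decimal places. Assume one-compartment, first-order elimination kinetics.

To keep the same average steady-state level, dosing rate must scale with clearance.
CL ratio = 0.448 / 1.93 = 0.2321
New dose (same interval) = 1300 × 0.2321 = 301.7 mg

302 mg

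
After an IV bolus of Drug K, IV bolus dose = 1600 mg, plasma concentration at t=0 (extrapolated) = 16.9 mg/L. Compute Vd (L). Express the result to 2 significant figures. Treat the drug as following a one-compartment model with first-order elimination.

Vd = Dose / C₀ = 1600 / 16.9 = 94.67 L

95 L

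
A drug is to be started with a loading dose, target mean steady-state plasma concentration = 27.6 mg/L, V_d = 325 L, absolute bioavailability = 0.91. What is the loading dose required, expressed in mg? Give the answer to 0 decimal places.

9857 mg

LD = Css × Vd / F = 27.6 × 325 / 0.91 = 9857 mg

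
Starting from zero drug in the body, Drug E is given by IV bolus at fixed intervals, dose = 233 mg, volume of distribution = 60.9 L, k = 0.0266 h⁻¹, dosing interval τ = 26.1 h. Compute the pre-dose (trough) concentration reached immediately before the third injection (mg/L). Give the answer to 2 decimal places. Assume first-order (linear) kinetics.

2.87 mg/L

C₀ per dose = Dose / Vd = 233 / 60.9 = 3.826 mg/L
Fraction remaining after one interval: r = e^(−kτ) = e^(−0.02660 × 26.1) = 0.4994
Before dose 3, 2 doses have been given (aged 1τ, 2τ).
C_trough = C₀ × (r + r²) = 3.826 × (0.4994 + 0.2494) = 2.865 mg/L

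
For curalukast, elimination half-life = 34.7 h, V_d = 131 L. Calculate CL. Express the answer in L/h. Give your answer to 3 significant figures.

2.62 L/h

k = ln2 / t½ = 0.693147 / 34.7 = 0.01998 h⁻¹
CL = k × Vd = 0.01998 × 131 = 2.617 L/h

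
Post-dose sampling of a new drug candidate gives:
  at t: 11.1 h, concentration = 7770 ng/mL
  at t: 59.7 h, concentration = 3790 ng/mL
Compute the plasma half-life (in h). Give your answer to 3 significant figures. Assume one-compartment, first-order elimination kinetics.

k = ln(C₁/C₂) / (t₂ − t₁) = ln(7770/3790) / (59.7 − 11.1)
  = 0.7179 / 48.60 = 0.01477 h⁻¹
t½ = ln2 / k = 0.693147 / 0.01477 = 46.93 h

46.9 h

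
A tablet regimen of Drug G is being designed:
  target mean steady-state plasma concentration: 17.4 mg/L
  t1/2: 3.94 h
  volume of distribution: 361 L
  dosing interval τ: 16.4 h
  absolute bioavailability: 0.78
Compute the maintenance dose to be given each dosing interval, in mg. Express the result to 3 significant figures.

k = ln2 / t½ = 0.693147 / 3.94 = 0.1759 h⁻¹
CL = k × Vd = 0.1759 × 361 = 63.50 L/h
At steady state, F × (Dose/τ) = Css × CL.
Dose = Css × CL × τ / F = 17.4 × 63.50 × 16.4 / 0.78 = 23230 mg

23200 mg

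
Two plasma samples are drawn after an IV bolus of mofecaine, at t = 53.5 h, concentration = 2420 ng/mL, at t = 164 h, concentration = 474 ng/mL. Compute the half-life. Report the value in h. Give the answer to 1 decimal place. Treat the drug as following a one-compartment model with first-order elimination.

47.0 h

k = ln(C₁/C₂) / (t₂ − t₁) = ln(2420/474) / (164 − 53.5)
  = 1.630 / 110.5 = 0.01475 h⁻¹
t½ = ln2 / k = 0.693147 / 0.01475 = 46.99 h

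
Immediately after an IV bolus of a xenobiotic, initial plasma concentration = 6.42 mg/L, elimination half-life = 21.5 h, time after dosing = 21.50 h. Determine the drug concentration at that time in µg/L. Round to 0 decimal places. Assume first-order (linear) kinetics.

k = ln2 / t½ = 0.693147 / 21.5 = 0.03224 h⁻¹
t / t½ = 21.50 / 21.5 = 1 half-lives
C = C₀ × (1/2)^1 = 6.420 × 0.5000 = 3.210 mg/L
Convert: 3.210 mg/L × 1000 = 3210 µg/L

3210 µg/L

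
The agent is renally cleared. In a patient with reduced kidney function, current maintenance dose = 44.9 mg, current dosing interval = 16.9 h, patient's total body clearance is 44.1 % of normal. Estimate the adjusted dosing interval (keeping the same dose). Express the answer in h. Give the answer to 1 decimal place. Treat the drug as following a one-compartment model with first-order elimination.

38.3 h

To keep the same average steady-state level, dosing rate must scale with clearance.
CL ratio = 44.1 / 100 = 0.4410
New interval (same dose) = 16.9 / 0.4410 = 38.32 h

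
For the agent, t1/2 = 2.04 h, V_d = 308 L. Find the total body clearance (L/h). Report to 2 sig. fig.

100 L/h

k = ln2 / t½ = 0.693147 / 2.04 = 0.3398 h⁻¹
CL = k × Vd = 0.3398 × 308 = 104.7 L/h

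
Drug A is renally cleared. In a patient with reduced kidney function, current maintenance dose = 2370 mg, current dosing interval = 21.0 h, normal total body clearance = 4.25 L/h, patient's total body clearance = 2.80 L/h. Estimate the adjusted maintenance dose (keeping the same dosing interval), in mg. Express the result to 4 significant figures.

1561 mg

To keep the same average steady-state level, dosing rate must scale with clearance.
CL ratio = 2.80 / 4.25 = 0.6588
New dose (same interval) = 2370 × 0.6588 = 1561 mg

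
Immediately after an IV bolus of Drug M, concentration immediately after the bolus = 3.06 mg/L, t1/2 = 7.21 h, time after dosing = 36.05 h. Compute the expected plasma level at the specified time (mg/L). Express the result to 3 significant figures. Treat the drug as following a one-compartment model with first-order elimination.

k = ln2 / t½ = 0.693147 / 7.21 = 0.09614 h⁻¹
t / t½ = 36.05 / 7.21 = 5 half-lives
C = C₀ × (1/2)^5 = 3.060 × 0.03125 = 0.09563 mg/L

0.0956 mg/L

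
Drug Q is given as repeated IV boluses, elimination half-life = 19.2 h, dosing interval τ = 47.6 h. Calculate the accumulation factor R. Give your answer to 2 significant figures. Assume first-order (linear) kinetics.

k = ln2 / t½ = 0.693147 / 19.2 = 0.03610 h⁻¹
e^(−kτ) = e^(−0.03610 × 47.6) = 0.1794
Accumulation ratio R = 1 / (1 − e^(−kτ)) = 1 / (1 − 0.1794) = 1.219

1.2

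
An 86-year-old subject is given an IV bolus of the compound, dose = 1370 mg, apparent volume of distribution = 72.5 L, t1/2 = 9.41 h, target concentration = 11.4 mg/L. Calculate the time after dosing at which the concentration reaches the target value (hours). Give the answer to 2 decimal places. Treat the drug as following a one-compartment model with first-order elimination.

6.86 h

C₀ = Dose / Vd = 1370 / 72.5 = 18.90 mg/L
k = ln2 / t½ = 0.693147 / 9.41 = 0.07366 h⁻¹
t = ln(C₀ / C) / k = ln(18.90 / 11.4) / 0.07366
  = ln(1.658) / 0.07366 = 0.5056 / 0.07366 = 6.864 h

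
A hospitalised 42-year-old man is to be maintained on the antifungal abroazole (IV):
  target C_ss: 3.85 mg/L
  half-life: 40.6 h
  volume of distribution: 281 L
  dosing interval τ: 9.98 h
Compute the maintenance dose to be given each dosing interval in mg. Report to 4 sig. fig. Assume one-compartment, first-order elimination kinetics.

k = ln2 / t½ = 0.693147 / 40.6 = 0.01707 h⁻¹
CL = k × Vd = 0.01707 × 281 = 4.797 L/h
At steady state, Dose/τ = Css × CL.
Dose = Css × CL × τ = 3.85 × 4.797 × 9.98 = 184.3 mg

184.3 mg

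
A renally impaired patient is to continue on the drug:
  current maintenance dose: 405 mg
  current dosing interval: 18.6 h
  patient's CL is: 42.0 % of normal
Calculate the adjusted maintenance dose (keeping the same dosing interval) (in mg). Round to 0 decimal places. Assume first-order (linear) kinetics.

170 mg

To keep the same average steady-state level, dosing rate must scale with clearance.
CL ratio = 42.0 / 100 = 0.4200
New dose (same interval) = 405 × 0.4200 = 170.1 mg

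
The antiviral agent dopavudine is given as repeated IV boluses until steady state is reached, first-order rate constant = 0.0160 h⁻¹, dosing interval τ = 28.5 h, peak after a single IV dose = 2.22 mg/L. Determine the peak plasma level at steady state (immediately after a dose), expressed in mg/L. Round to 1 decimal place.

e^(−kτ) = e^(−0.01600 × 28.5) = 0.6338
Accumulation ratio R = 1 / (1 − e^(−kτ)) = 1 / (1 − 0.6338) = 2.731
Steady-state peak = C₀ × R = 2.22 × 2.731 = 6.063 mg/L

6.1 mg/L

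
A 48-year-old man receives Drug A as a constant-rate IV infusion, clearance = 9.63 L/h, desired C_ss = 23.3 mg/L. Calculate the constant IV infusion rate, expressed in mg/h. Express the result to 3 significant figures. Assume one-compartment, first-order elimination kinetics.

224 mg/h

At steady state, infusion rate R₀ = Css × CL = 23.3 × 9.630 = 224.4 mg/h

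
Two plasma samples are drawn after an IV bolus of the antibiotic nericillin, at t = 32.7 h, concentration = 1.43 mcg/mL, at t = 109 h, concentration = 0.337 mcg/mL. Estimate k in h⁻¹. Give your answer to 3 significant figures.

0.0189 h⁻¹

k = ln(C₁/C₂) / (t₂ − t₁) = ln(1.43/0.337) / (109 − 32.7)
  = 1.445 / 76.30 = 0.01894 h⁻¹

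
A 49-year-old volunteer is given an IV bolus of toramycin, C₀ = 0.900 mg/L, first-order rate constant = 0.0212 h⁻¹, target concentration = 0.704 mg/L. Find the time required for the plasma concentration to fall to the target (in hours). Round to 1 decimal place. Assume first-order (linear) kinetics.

t = ln(C₀ / C) / k = ln(0.9000 / 0.704) / 0.02120
  = ln(1.278) / 0.02120 = 0.2453 / 0.02120 = 11.57 h

11.6 h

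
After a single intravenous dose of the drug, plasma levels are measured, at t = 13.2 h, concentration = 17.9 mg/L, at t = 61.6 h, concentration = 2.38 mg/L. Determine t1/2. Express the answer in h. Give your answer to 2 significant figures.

17 h

k = ln(C₁/C₂) / (t₂ − t₁) = ln(17.9/2.38) / (61.6 − 13.2)
  = 2.018 / 48.40 = 0.04169 h⁻¹
t½ = ln2 / k = 0.693147 / 0.04169 = 16.63 h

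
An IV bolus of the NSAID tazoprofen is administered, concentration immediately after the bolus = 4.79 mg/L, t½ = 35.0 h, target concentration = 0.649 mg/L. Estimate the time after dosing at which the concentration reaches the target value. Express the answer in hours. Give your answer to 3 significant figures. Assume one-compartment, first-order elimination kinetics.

101 h

k = ln2 / t½ = 0.693147 / 35.0 = 0.01980 h⁻¹
t = ln(C₀ / C) / k = ln(4.790 / 0.649) / 0.01980
  = ln(7.381) / 0.01980 = 1.999 / 0.01980 = 101.0 h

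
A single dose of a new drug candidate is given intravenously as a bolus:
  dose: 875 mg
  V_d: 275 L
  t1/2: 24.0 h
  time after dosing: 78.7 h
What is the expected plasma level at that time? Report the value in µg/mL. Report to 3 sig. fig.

0.328 µg/mL

C₀ = Dose / Vd = 875.0 / 275 = 3.182 mg/L
k = ln2 / t½ = 0.693147 / 24.0 = 0.02888 h⁻¹
C = C₀ · e^(−k·t) = 3.182 × e^(−0.02888 × 78.7)
  = 3.182 × 0.1030 = 0.3277 mg/L
(0.3277 mg/L = 0.3277 µg/mL)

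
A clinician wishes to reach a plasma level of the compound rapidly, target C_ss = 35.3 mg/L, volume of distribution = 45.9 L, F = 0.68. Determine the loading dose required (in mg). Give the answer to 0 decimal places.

LD = Css × Vd / F = 35.3 × 45.9 / 0.68 = 2383 mg

2383 mg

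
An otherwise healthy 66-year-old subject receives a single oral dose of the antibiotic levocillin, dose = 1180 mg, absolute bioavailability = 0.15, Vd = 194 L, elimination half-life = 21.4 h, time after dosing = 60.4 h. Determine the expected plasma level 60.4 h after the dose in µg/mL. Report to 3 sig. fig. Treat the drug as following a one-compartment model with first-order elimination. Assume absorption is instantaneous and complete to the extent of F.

Amount reaching circulation = F × Dose = 0.15 × 1180 = 177.0 mg
C₀ = F·Dose / Vd = 177.0 / 194 = 0.9124 mg/L
k = ln2 / t½ = 0.693147 / 21.4 = 0.03239 h⁻¹
C = C₀ · e^(−k·t) = 0.9124 × e^(−0.03239 × 60.4)
  = 0.9124 × 0.1414 = 0.1290 mg/L
(0.1290 mg/L = 0.1290 µg/mL)

0.129 µg/mL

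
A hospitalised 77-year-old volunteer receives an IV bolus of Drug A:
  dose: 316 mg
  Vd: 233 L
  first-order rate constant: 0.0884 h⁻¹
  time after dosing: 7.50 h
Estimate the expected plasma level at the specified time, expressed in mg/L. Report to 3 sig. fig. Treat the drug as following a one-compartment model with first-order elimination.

0.699 mg/L

C₀ = Dose / Vd = 316.0 / 233 = 1.356 mg/L
C = C₀ · e^(−k·t) = 1.356 × e^(−0.08840 × 7.50)
  = 1.356 × 0.5153 = 0.6987 mg/L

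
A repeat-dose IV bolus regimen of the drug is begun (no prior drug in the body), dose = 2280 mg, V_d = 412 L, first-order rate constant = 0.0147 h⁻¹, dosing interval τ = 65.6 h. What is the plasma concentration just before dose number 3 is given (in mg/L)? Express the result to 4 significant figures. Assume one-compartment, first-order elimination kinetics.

2.914 mg/L

C₀ per dose = Dose / Vd = 2280 / 412 = 5.534 mg/L
Fraction remaining after one interval: r = e^(−kτ) = e^(−0.01470 × 65.6) = 0.3812
Before dose 3, 2 doses have been given (aged 1τ, 2τ).
C_trough = C₀ × (r + r²) = 5.534 × (0.3812 + 0.1453) = 2.914 mg/L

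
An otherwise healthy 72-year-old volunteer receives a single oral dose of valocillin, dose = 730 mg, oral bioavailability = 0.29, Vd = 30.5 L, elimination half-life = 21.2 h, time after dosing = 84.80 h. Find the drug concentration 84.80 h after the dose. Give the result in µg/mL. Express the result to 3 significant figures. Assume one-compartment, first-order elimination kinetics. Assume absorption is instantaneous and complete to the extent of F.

0.434 µg/mL

Amount reaching circulation = F × Dose = 0.29 × 730.0 = 211.7 mg
C₀ = F·Dose / Vd = 211.7 / 30.5 = 6.941 mg/L
k = ln2 / t½ = 0.693147 / 21.2 = 0.03270 h⁻¹
t / t½ = 84.80 / 21.2 = 4 half-lives
C = C₀ × (1/2)^4 = 6.941 × 0.06250 = 0.4338 mg/L
(0.4338 mg/L = 0.4338 µg/mL)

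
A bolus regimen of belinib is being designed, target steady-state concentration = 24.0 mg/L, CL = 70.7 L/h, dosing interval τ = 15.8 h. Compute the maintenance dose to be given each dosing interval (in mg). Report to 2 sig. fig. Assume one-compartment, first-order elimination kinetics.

27000 mg

At steady state, Dose/τ = Css × CL.
Dose = Css × CL × τ = 24.0 × 70.70 × 15.8 = 26810 mg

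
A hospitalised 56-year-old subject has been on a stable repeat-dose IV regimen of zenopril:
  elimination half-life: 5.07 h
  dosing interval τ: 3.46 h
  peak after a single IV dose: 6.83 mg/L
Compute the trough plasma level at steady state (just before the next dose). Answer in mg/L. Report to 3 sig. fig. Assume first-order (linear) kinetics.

k = ln2 / t½ = 0.693147 / 5.07 = 0.1367 h⁻¹
e^(−kτ) = e^(−0.1367 × 3.46) = 0.6231
Accumulation ratio R = 1 / (1 − e^(−kτ)) = 1 / (1 − 0.6231) = 2.653
Steady-state trough = C₀ × R × e^(−kτ) = 6.83 × 2.653 × 0.6231 = 11.29 mg/L

11.3 mg/L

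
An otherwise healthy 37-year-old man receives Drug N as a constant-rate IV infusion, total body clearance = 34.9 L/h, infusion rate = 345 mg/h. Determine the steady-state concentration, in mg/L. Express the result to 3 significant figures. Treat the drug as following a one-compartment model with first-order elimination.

9.89 mg/L

At steady state Css = R₀ / CL = 345 / 34.90 = 9.885 mg/L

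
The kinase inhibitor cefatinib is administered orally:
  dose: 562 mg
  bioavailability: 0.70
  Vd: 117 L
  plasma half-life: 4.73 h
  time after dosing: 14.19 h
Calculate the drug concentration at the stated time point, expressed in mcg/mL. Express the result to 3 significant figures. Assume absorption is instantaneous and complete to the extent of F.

Amount reaching circulation = F × Dose = 0.70 × 562.0 = 393.4 mg
C₀ = F·Dose / Vd = 393.4 / 117 = 3.362 mg/L
k = ln2 / t½ = 0.693147 / 4.73 = 0.1465 h⁻¹
t / t½ = 14.19 / 4.73 = 3 half-lives
C = C₀ × (1/2)^3 = 3.362 × 0.1250 = 0.4203 mg/L
(0.4203 mg/L = 0.4203 mcg/mL)

0.420 mcg/mL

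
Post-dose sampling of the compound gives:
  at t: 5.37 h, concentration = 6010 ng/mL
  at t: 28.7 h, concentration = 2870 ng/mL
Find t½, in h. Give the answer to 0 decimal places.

22 h

k = ln(C₁/C₂) / (t₂ − t₁) = ln(6010/2870) / (28.7 − 5.37)
  = 0.7391 / 23.33 = 0.03168 h⁻¹
t½ = ln2 / k = 0.693147 / 0.03168 = 21.88 h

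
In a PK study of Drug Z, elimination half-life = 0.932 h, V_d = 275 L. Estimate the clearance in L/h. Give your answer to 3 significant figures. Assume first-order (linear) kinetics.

k = ln2 / t½ = 0.693147 / 0.932 = 0.7437 h⁻¹
CL = k × Vd = 0.7437 × 275 = 204.5 L/h

205 L/h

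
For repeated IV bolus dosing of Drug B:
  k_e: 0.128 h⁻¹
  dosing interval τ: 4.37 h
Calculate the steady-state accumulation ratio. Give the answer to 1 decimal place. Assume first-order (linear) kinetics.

2.3

e^(−kτ) = e^(−0.1280 × 4.37) = 0.5716
Accumulation ratio R = 1 / (1 − e^(−kτ)) = 1 / (1 − 0.5716) = 2.334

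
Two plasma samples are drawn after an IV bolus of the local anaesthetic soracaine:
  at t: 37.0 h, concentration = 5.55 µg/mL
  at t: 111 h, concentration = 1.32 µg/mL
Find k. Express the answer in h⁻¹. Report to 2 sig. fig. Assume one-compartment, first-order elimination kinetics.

0.019 h⁻¹

k = ln(C₁/C₂) / (t₂ − t₁) = ln(5.55/1.32) / (111 − 37.0)
  = 1.436 / 74.00 = 0.01941 h⁻¹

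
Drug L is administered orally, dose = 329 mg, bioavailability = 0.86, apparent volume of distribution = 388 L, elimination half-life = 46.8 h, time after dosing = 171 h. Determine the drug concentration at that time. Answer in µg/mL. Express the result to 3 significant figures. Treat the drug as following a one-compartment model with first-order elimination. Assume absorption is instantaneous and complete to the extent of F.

Amount reaching circulation = F × Dose = 0.86 × 329.0 = 282.9 mg
C₀ = F·Dose / Vd = 282.9 / 388 = 0.7291 mg/L
k = ln2 / t½ = 0.693147 / 46.8 = 0.01481 h⁻¹
C = C₀ · e^(−k·t) = 0.7291 × e^(−0.01481 × 171)
  = 0.7291 × 0.07946 = 0.05793 mg/L
(0.05793 mg/L = 0.05793 µg/mL)

0.0579 µg/mL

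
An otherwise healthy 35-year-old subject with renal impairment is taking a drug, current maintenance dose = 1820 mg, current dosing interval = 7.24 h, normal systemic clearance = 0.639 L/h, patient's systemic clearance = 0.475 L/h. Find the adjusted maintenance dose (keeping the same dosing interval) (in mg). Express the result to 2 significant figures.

To keep the same average steady-state level, dosing rate must scale with clearance.
CL ratio = 0.475 / 0.639 = 0.7433
New dose (same interval) = 1820 × 0.7433 = 1353 mg

1400 mg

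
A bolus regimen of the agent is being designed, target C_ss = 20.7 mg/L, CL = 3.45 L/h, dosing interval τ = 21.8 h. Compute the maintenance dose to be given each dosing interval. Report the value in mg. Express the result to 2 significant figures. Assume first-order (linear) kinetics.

At steady state, Dose/τ = Css × CL.
Dose = Css × CL × τ = 20.7 × 3.450 × 21.8 = 1557 mg

1600 mg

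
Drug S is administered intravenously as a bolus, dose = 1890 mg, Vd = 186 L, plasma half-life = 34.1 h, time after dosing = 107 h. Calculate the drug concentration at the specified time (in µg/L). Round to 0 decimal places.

1154 µg/L

C₀ = Dose / Vd = 1890 / 186 = 10.16 mg/L
k = ln2 / t½ = 0.693147 / 34.1 = 0.02033 h⁻¹
C = C₀ · e^(−k·t) = 10.16 × e^(−0.02033 × 107)
  = 10.16 × 0.1136 = 1.154 mg/L
Convert: 1.154 mg/L × 1000 = 1154 µg/L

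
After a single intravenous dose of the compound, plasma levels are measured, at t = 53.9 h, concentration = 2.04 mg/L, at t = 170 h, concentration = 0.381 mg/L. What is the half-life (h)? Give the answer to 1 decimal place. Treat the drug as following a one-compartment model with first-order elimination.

k = ln(C₁/C₂) / (t₂ − t₁) = ln(2.04/0.381) / (170 − 53.9)
  = 1.678 / 116.1 = 0.01445 h⁻¹
t½ = ln2 / k = 0.693147 / 0.01445 = 47.97 h

48.0 h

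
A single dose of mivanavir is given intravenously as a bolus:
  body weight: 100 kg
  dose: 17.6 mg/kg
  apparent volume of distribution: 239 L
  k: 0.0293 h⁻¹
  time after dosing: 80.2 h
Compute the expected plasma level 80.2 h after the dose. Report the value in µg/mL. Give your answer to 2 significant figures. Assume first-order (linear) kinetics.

Total dose = 17.6 × 100 = 1760 mg
C₀ = Dose / Vd = 1760 / 239 = 7.364 mg/L
C = C₀ · e^(−k·t) = 7.364 × e^(−0.02930 × 80.2)
  = 7.364 × 0.09538 = 0.7024 mg/L
(0.7024 mg/L = 0.7024 µg/mL)

0.70 µg/mL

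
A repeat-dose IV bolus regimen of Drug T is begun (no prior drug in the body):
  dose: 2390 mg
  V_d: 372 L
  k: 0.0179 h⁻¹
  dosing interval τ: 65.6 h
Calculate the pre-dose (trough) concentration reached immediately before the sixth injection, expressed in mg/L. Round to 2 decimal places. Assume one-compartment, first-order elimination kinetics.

C₀ per dose = Dose / Vd = 2390 / 372 = 6.425 mg/L
Fraction remaining after one interval: r = e^(−kτ) = e^(−0.01790 × 65.6) = 0.3091
Before dose 6, 5 doses have been given (aged 1τ, 2τ, 3τ, 4τ, 5τ).
C_trough = C₀ × (r + r² + … + r^5) = C₀ × r(1−r^5)/(1−r)
        = 6.425 × 0.3091 × (1 − 0.002822) / (1 − 0.3091) = 2.866 mg/L

2.87 mg/L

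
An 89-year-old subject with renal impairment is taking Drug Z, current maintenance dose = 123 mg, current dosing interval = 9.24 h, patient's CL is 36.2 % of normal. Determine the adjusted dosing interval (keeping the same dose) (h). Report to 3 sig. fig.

25.5 h

To keep the same average steady-state level, dosing rate must scale with clearance.
CL ratio = 36.2 / 100 = 0.3620
New interval (same dose) = 9.24 / 0.3620 = 25.52 h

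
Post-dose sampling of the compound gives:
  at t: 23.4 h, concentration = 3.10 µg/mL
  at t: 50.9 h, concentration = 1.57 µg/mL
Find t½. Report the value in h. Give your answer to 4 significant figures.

28.02 h

k = ln(C₁/C₂) / (t₂ − t₁) = ln(3.10/1.57) / (50.9 − 23.4)
  = 0.6803 / 27.50 = 0.02474 h⁻¹
t½ = ln2 / k = 0.693147 / 0.02474 = 28.02 h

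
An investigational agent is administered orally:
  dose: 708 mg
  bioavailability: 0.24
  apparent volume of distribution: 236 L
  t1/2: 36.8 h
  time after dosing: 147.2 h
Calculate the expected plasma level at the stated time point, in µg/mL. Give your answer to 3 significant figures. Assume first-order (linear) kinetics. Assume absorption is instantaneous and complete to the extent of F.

0.0450 µg/mL

Amount reaching circulation = F × Dose = 0.24 × 708.0 = 169.9 mg
C₀ = F·Dose / Vd = 169.9 / 236 = 0.7199 mg/L
k = ln2 / t½ = 0.693147 / 36.8 = 0.01884 h⁻¹
t / t½ = 147.2 / 36.8 = 4 half-lives
C = C₀ × (1/2)^4 = 0.7199 × 0.06250 = 0.04499 mg/L
(0.04499 mg/L = 0.04499 µg/mL)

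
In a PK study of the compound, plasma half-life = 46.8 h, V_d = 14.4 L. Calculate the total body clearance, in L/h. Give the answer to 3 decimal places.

0.213 L/h

k = ln2 / t½ = 0.693147 / 46.8 = 0.01481 h⁻¹
CL = k × Vd = 0.01481 × 14.4 = 0.2133 L/h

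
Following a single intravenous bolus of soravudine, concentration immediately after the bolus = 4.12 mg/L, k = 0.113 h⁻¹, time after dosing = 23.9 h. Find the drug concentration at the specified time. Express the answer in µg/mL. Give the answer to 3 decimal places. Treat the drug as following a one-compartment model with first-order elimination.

C = C₀ · e^(−k·t) = 4.120 × e^(−0.1130 × 23.9)
  = 4.120 × 0.06716 = 0.2767 mg/L
(0.2767 mg/L = 0.2767 µg/mL)

0.277 µg/mL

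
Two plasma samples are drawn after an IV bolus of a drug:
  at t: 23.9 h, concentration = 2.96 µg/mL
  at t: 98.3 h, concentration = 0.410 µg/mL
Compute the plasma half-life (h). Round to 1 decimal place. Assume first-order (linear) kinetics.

k = ln(C₁/C₂) / (t₂ − t₁) = ln(2.96/0.410) / (98.3 − 23.9)
  = 1.977 / 74.40 = 0.02657 h⁻¹
t½ = ln2 / k = 0.693147 / 0.02657 = 26.09 h

26.1 h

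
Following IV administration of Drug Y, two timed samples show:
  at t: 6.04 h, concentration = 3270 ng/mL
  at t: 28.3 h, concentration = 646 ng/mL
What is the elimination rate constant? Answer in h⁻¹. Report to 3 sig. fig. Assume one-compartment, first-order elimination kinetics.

k = ln(C₁/C₂) / (t₂ − t₁) = ln(3270/646) / (28.3 − 6.04)
  = 1.622 / 22.26 = 0.07287 h⁻¹

0.0729 h⁻¹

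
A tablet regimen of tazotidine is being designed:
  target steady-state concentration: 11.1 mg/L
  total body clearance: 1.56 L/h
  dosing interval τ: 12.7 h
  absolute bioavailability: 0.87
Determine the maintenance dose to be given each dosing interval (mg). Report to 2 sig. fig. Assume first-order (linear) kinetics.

250 mg

At steady state, F × (Dose/τ) = Css × CL.
Dose = Css × CL × τ / F = 11.1 × 1.560 × 12.7 / 0.87 = 252.8 mg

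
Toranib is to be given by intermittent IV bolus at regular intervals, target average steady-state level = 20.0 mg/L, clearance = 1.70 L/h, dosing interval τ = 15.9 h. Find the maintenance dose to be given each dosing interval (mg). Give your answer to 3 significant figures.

At steady state, Dose/τ = Css × CL.
Dose = Css × CL × τ = 20.0 × 1.700 × 15.9 = 540.6 mg

541 mg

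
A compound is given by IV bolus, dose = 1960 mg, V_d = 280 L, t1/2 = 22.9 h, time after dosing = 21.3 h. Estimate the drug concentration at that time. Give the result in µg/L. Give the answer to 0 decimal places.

3674 µg/L

C₀ = Dose / Vd = 1960 / 280 = 7.000 mg/L
k = ln2 / t½ = 0.693147 / 22.9 = 0.03027 h⁻¹
C = C₀ · e^(−k·t) = 7.000 × e^(−0.03027 × 21.3)
  = 7.000 × 0.5248 = 3.674 mg/L
Convert: 3.674 mg/L × 1000 = 3674 µg/L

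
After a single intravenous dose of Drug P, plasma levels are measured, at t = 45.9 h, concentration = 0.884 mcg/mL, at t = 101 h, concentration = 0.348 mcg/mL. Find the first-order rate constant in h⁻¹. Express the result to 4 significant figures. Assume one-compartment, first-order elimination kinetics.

0.01692 h⁻¹

k = ln(C₁/C₂) / (t₂ − t₁) = ln(0.884/0.348) / (101 − 45.9)
  = 0.9323 / 55.10 = 0.01692 h⁻¹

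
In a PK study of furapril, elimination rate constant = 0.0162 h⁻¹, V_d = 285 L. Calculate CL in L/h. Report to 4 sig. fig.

CL = k × Vd = 0.0162 × 285 = 4.617 L/h

4.617 L/h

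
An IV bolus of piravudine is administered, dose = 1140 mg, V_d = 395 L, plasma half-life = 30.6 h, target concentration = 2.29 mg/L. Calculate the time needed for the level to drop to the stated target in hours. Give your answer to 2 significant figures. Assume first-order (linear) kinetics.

10 h

C₀ = Dose / Vd = 1140 / 395 = 2.886 mg/L
k = ln2 / t½ = 0.693147 / 30.6 = 0.02265 h⁻¹
t = ln(C₀ / C) / k = ln(2.886 / 2.29) / 0.02265
  = ln(1.260) / 0.02265 = 0.2311 / 0.02265 = 10.20 h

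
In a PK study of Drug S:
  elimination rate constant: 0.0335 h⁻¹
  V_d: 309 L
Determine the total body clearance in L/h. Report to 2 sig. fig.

10 L/h

CL = k × Vd = 0.0335 × 309 = 10.35 L/h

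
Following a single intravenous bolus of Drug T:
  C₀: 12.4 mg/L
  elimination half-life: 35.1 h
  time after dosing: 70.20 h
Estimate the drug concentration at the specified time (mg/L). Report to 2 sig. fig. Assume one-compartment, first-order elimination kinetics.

3.1 mg/L

k = ln2 / t½ = 0.693147 / 35.1 = 0.01975 h⁻¹
t / t½ = 70.20 / 35.1 = 2 half-lives
C = C₀ × (1/2)^2 = 12.40 × 0.2500 = 3.100 mg/L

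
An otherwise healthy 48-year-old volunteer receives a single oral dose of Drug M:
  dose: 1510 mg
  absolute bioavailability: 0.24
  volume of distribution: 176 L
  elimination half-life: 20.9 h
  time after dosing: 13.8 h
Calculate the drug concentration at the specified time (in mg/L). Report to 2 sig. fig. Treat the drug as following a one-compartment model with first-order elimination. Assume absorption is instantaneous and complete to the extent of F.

Amount reaching circulation = F × Dose = 0.24 × 1510 = 362.4 mg
C₀ = F·Dose / Vd = 362.4 / 176 = 2.059 mg/L
k = ln2 / t½ = 0.693147 / 20.9 = 0.03316 h⁻¹
C = C₀ · e^(−k·t) = 2.059 × e^(−0.03316 × 13.8)
  = 2.059 × 0.6328 = 1.303 mg/L

1.3 mg/L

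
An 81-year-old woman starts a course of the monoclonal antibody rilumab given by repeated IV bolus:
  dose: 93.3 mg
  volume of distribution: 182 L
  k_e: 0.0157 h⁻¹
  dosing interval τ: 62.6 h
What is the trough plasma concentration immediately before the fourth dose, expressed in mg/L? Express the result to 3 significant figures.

C₀ per dose = Dose / Vd = 93.3 / 182 = 0.5126 mg/L
Fraction remaining after one interval: r = e^(−kτ) = e^(−0.01570 × 62.6) = 0.3743
Before dose 4, 3 doses have been given (aged 1τ, 2τ, 3τ).
C_trough = C₀ × (r + r² + … + r^3) = C₀ × r(1−r^3)/(1−r)
        = 0.5126 × 0.3743 × (1 − 0.05244) / (1 − 0.3743) = 0.2906 mg/L

0.291 mg/L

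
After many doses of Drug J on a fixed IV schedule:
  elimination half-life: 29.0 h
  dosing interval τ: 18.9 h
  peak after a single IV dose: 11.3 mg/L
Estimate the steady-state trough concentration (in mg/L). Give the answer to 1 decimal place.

k = ln2 / t½ = 0.693147 / 29.0 = 0.02390 h⁻¹
e^(−kτ) = e^(−0.02390 × 18.9) = 0.6365
Accumulation ratio R = 1 / (1 − e^(−kτ)) = 1 / (1 − 0.6365) = 2.751
Steady-state trough = C₀ × R × e^(−kτ) = 11.3 × 2.751 × 0.6365 = 19.79 mg/L

19.8 mg/L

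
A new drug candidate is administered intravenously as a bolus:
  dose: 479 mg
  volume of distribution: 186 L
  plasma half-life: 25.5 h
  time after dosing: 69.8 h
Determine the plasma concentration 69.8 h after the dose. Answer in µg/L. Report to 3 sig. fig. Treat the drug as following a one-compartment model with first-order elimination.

386 µg/L

C₀ = Dose / Vd = 479.0 / 186 = 2.575 mg/L
k = ln2 / t½ = 0.693147 / 25.5 = 0.02718 h⁻¹
C = C₀ · e^(−k·t) = 2.575 × e^(−0.02718 × 69.8)
  = 2.575 × 0.1500 = 0.3863 mg/L
Convert: 0.3863 mg/L × 1000 = 386.3 µg/L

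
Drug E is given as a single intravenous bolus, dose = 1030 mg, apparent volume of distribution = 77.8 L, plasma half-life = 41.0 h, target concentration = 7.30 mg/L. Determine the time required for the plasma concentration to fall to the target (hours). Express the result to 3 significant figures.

C₀ = Dose / Vd = 1030 / 77.8 = 13.24 mg/L
k = ln2 / t½ = 0.693147 / 41.0 = 0.01691 h⁻¹
t = ln(C₀ / C) / k = ln(13.24 / 7.30) / 0.01691
  = ln(1.814) / 0.01691 = 0.5955 / 0.01691 = 35.22 h

35.2 h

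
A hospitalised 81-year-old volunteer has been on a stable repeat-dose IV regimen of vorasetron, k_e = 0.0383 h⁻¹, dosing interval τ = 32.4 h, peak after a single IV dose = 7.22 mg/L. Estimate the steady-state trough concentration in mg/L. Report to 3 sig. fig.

e^(−kτ) = e^(−0.03830 × 32.4) = 0.2891
Accumulation ratio R = 1 / (1 − e^(−kτ)) = 1 / (1 − 0.2891) = 1.407
Steady-state trough = C₀ × R × e^(−kτ) = 7.22 × 1.407 × 0.2891 = 2.937 mg/L

2.94 mg/L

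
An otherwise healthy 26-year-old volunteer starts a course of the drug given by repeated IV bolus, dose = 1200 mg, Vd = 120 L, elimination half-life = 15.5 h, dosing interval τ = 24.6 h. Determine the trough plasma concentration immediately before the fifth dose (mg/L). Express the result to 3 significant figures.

C₀ per dose = Dose / Vd = 1200 / 120 = 10.00 mg/L
k = ln2 / t½ = 0.693147 / 15.5 = 0.04472 h⁻¹
Fraction remaining after one interval: r = e^(−kτ) = e^(−0.04472 × 24.6) = 0.3328
Before dose 5, 4 doses have been given (aged 1τ, 2τ, 3τ, 4τ).
C_trough = C₀ × (r + r² + … + r^4) = C₀ × r(1−r^4)/(1−r)
        = 10.00 × 0.3328 × (1 − 0.01227) / (1 − 0.3328) = 4.927 mg/L

4.93 mg/L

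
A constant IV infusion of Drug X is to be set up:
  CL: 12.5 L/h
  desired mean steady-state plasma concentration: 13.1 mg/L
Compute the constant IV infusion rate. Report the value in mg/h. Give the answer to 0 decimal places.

164 mg/h

At steady state, infusion rate R₀ = Css × CL = 13.1 × 12.50 = 163.8 mg/h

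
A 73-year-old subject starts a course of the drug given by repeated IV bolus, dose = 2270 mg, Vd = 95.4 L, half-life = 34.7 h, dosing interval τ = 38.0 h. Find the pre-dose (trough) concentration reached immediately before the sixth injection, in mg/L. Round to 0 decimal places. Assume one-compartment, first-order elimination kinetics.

C₀ per dose = Dose / Vd = 2270 / 95.4 = 23.79 mg/L
k = ln2 / t½ = 0.693147 / 34.7 = 0.01998 h⁻¹
Fraction remaining after one interval: r = e^(−kτ) = e^(−0.01998 × 38.0) = 0.4680
Before dose 6, 5 doses have been given (aged 1τ, 2τ, 3τ, 4τ, 5τ).
C_trough = C₀ × (r + r² + … + r^5) = C₀ × r(1−r^5)/(1−r)
        = 23.79 × 0.4680 × (1 − 0.02245) / (1 − 0.4680) = 20.46 mg/L

20 mg/L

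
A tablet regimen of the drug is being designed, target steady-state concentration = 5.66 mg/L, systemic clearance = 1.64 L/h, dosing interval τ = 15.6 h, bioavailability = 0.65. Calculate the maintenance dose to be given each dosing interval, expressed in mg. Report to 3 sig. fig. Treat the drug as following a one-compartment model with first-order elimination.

At steady state, F × (Dose/τ) = Css × CL.
Dose = Css × CL × τ / F = 5.66 × 1.640 × 15.6 / 0.65 = 222.8 mg

223 mg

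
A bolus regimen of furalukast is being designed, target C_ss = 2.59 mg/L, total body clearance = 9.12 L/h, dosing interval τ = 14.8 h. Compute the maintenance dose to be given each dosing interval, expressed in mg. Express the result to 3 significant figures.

At steady state, Dose/τ = Css × CL.
Dose = Css × CL × τ = 2.59 × 9.120 × 14.8 = 349.6 mg

350 mg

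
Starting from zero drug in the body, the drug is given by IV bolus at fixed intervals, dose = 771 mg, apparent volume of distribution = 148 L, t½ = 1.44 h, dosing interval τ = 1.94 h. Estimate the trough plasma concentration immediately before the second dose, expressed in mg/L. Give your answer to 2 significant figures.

C₀ per dose = Dose / Vd = 771 / 148 = 5.209 mg/L
k = ln2 / t½ = 0.693147 / 1.44 = 0.4814 h⁻¹
Fraction remaining after one interval: r = e^(−kτ) = e^(−0.4814 × 1.94) = 0.3930
Before dose 2, 1 dose has been given (aged 1τ).
C_trough = C₀ × r = 5.209 × 0.3930 = 2.047 mg/L

2.0 mg/L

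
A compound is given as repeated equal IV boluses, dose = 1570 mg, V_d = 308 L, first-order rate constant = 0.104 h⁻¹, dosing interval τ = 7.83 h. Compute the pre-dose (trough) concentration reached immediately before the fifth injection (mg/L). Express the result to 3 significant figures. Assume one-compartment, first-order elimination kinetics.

3.90 mg/L

C₀ per dose = Dose / Vd = 1570 / 308 = 5.097 mg/L
Fraction remaining after one interval: r = e^(−kτ) = e^(−0.1040 × 7.83) = 0.4429
Before dose 5, 4 doses have been given (aged 1τ, 2τ, 3τ, 4τ).
C_trough = C₀ × (r + r² + … + r^4) = C₀ × r(1−r^4)/(1−r)
        = 5.097 × 0.4429 × (1 − 0.03848) / (1 − 0.4429) = 3.896 mg/L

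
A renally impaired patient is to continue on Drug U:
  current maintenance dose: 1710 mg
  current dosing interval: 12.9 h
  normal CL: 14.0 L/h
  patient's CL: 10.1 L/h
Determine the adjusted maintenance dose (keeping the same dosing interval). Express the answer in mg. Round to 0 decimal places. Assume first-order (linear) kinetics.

To keep the same average steady-state level, dosing rate must scale with clearance.
CL ratio = 10.1 / 14.0 = 0.7214
New dose (same interval) = 1710 × 0.7214 = 1234 mg

1234 mg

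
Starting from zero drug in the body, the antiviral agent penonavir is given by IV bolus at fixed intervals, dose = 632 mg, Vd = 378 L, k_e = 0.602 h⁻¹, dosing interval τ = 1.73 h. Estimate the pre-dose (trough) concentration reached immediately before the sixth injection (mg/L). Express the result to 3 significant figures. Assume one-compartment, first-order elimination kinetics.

C₀ per dose = Dose / Vd = 632 / 378 = 1.672 mg/L
Fraction remaining after one interval: r = e^(−kτ) = e^(−0.6020 × 1.73) = 0.3529
Before dose 6, 5 doses have been given (aged 1τ, 2τ, 3τ, 4τ, 5τ).
C_trough = C₀ × (r + r² + … + r^5) = C₀ × r(1−r^5)/(1−r)
        = 1.672 × 0.3529 × (1 − 0.005473) / (1 − 0.3529) = 0.9068 mg/L

0.907 mg/L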